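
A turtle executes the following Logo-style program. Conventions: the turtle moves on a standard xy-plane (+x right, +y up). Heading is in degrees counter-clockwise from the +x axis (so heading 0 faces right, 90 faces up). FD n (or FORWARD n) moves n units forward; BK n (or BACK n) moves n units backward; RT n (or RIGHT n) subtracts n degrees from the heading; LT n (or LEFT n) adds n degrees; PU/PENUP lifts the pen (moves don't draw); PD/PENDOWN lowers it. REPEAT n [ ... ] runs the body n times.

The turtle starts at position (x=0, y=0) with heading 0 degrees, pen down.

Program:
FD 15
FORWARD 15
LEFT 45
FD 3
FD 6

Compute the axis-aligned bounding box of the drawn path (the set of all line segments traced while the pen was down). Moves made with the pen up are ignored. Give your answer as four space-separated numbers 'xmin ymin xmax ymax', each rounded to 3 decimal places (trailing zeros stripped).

Answer: 0 0 36.364 6.364

Derivation:
Executing turtle program step by step:
Start: pos=(0,0), heading=0, pen down
FD 15: (0,0) -> (15,0) [heading=0, draw]
FD 15: (15,0) -> (30,0) [heading=0, draw]
LT 45: heading 0 -> 45
FD 3: (30,0) -> (32.121,2.121) [heading=45, draw]
FD 6: (32.121,2.121) -> (36.364,6.364) [heading=45, draw]
Final: pos=(36.364,6.364), heading=45, 4 segment(s) drawn

Segment endpoints: x in {0, 15, 30, 32.121, 36.364}, y in {0, 2.121, 6.364}
xmin=0, ymin=0, xmax=36.364, ymax=6.364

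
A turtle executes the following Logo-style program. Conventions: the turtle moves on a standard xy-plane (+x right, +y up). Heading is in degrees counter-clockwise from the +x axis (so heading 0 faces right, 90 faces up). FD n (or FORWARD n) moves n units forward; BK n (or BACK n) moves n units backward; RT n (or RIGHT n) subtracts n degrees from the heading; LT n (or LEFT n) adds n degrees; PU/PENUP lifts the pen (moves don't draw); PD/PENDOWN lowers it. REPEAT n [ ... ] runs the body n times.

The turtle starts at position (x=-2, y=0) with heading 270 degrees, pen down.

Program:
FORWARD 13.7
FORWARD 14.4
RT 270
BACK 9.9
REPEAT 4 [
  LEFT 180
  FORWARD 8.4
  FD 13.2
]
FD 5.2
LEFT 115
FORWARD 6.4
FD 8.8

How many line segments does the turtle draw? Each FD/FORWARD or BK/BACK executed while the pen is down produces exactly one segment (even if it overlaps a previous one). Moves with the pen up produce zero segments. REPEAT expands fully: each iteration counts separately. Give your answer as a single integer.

Answer: 14

Derivation:
Executing turtle program step by step:
Start: pos=(-2,0), heading=270, pen down
FD 13.7: (-2,0) -> (-2,-13.7) [heading=270, draw]
FD 14.4: (-2,-13.7) -> (-2,-28.1) [heading=270, draw]
RT 270: heading 270 -> 0
BK 9.9: (-2,-28.1) -> (-11.9,-28.1) [heading=0, draw]
REPEAT 4 [
  -- iteration 1/4 --
  LT 180: heading 0 -> 180
  FD 8.4: (-11.9,-28.1) -> (-20.3,-28.1) [heading=180, draw]
  FD 13.2: (-20.3,-28.1) -> (-33.5,-28.1) [heading=180, draw]
  -- iteration 2/4 --
  LT 180: heading 180 -> 0
  FD 8.4: (-33.5,-28.1) -> (-25.1,-28.1) [heading=0, draw]
  FD 13.2: (-25.1,-28.1) -> (-11.9,-28.1) [heading=0, draw]
  -- iteration 3/4 --
  LT 180: heading 0 -> 180
  FD 8.4: (-11.9,-28.1) -> (-20.3,-28.1) [heading=180, draw]
  FD 13.2: (-20.3,-28.1) -> (-33.5,-28.1) [heading=180, draw]
  -- iteration 4/4 --
  LT 180: heading 180 -> 0
  FD 8.4: (-33.5,-28.1) -> (-25.1,-28.1) [heading=0, draw]
  FD 13.2: (-25.1,-28.1) -> (-11.9,-28.1) [heading=0, draw]
]
FD 5.2: (-11.9,-28.1) -> (-6.7,-28.1) [heading=0, draw]
LT 115: heading 0 -> 115
FD 6.4: (-6.7,-28.1) -> (-9.405,-22.3) [heading=115, draw]
FD 8.8: (-9.405,-22.3) -> (-13.124,-14.324) [heading=115, draw]
Final: pos=(-13.124,-14.324), heading=115, 14 segment(s) drawn
Segments drawn: 14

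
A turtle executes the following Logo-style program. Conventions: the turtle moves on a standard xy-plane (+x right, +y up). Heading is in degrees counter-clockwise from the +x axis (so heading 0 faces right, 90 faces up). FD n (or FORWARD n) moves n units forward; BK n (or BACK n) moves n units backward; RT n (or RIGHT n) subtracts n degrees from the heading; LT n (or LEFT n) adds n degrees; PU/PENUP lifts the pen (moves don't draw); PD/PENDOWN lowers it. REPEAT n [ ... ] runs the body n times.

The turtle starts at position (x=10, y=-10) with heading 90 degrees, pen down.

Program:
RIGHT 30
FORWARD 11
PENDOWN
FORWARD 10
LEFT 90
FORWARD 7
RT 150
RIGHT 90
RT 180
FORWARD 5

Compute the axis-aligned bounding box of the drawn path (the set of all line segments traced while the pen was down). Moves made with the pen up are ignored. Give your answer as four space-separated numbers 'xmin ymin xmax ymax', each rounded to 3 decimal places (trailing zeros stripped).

Answer: 10 -10 20.5 16.687

Derivation:
Executing turtle program step by step:
Start: pos=(10,-10), heading=90, pen down
RT 30: heading 90 -> 60
FD 11: (10,-10) -> (15.5,-0.474) [heading=60, draw]
PD: pen down
FD 10: (15.5,-0.474) -> (20.5,8.187) [heading=60, draw]
LT 90: heading 60 -> 150
FD 7: (20.5,8.187) -> (14.438,11.687) [heading=150, draw]
RT 150: heading 150 -> 0
RT 90: heading 0 -> 270
RT 180: heading 270 -> 90
FD 5: (14.438,11.687) -> (14.438,16.687) [heading=90, draw]
Final: pos=(14.438,16.687), heading=90, 4 segment(s) drawn

Segment endpoints: x in {10, 14.438, 14.438, 15.5, 20.5}, y in {-10, -0.474, 8.187, 11.687, 16.687}
xmin=10, ymin=-10, xmax=20.5, ymax=16.687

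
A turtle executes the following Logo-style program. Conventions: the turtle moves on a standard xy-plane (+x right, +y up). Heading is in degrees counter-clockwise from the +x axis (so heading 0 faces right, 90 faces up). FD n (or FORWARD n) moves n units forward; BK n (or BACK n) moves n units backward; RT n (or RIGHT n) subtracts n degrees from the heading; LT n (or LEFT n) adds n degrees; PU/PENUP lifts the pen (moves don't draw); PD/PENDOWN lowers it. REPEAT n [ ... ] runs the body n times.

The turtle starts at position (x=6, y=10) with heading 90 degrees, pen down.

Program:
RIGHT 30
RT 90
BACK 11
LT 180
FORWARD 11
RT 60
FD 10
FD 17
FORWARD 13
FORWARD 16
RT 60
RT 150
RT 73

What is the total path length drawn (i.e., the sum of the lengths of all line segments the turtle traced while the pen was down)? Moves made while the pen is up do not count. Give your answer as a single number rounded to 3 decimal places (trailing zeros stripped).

Executing turtle program step by step:
Start: pos=(6,10), heading=90, pen down
RT 30: heading 90 -> 60
RT 90: heading 60 -> 330
BK 11: (6,10) -> (-3.526,15.5) [heading=330, draw]
LT 180: heading 330 -> 150
FD 11: (-3.526,15.5) -> (-13.053,21) [heading=150, draw]
RT 60: heading 150 -> 90
FD 10: (-13.053,21) -> (-13.053,31) [heading=90, draw]
FD 17: (-13.053,31) -> (-13.053,48) [heading=90, draw]
FD 13: (-13.053,48) -> (-13.053,61) [heading=90, draw]
FD 16: (-13.053,61) -> (-13.053,77) [heading=90, draw]
RT 60: heading 90 -> 30
RT 150: heading 30 -> 240
RT 73: heading 240 -> 167
Final: pos=(-13.053,77), heading=167, 6 segment(s) drawn

Segment lengths:
  seg 1: (6,10) -> (-3.526,15.5), length = 11
  seg 2: (-3.526,15.5) -> (-13.053,21), length = 11
  seg 3: (-13.053,21) -> (-13.053,31), length = 10
  seg 4: (-13.053,31) -> (-13.053,48), length = 17
  seg 5: (-13.053,48) -> (-13.053,61), length = 13
  seg 6: (-13.053,61) -> (-13.053,77), length = 16
Total = 78

Answer: 78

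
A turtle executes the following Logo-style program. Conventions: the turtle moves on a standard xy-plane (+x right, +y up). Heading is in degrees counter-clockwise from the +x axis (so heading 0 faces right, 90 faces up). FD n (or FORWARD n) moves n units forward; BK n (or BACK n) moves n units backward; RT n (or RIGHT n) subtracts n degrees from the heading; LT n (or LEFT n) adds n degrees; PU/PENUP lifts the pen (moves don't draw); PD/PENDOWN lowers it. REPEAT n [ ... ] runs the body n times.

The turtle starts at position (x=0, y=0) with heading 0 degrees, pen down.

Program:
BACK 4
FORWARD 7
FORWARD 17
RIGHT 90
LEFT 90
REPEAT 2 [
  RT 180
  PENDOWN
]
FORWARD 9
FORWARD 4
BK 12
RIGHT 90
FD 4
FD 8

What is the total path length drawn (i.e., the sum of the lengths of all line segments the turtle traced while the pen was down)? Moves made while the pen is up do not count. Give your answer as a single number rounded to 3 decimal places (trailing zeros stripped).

Executing turtle program step by step:
Start: pos=(0,0), heading=0, pen down
BK 4: (0,0) -> (-4,0) [heading=0, draw]
FD 7: (-4,0) -> (3,0) [heading=0, draw]
FD 17: (3,0) -> (20,0) [heading=0, draw]
RT 90: heading 0 -> 270
LT 90: heading 270 -> 0
REPEAT 2 [
  -- iteration 1/2 --
  RT 180: heading 0 -> 180
  PD: pen down
  -- iteration 2/2 --
  RT 180: heading 180 -> 0
  PD: pen down
]
FD 9: (20,0) -> (29,0) [heading=0, draw]
FD 4: (29,0) -> (33,0) [heading=0, draw]
BK 12: (33,0) -> (21,0) [heading=0, draw]
RT 90: heading 0 -> 270
FD 4: (21,0) -> (21,-4) [heading=270, draw]
FD 8: (21,-4) -> (21,-12) [heading=270, draw]
Final: pos=(21,-12), heading=270, 8 segment(s) drawn

Segment lengths:
  seg 1: (0,0) -> (-4,0), length = 4
  seg 2: (-4,0) -> (3,0), length = 7
  seg 3: (3,0) -> (20,0), length = 17
  seg 4: (20,0) -> (29,0), length = 9
  seg 5: (29,0) -> (33,0), length = 4
  seg 6: (33,0) -> (21,0), length = 12
  seg 7: (21,0) -> (21,-4), length = 4
  seg 8: (21,-4) -> (21,-12), length = 8
Total = 65

Answer: 65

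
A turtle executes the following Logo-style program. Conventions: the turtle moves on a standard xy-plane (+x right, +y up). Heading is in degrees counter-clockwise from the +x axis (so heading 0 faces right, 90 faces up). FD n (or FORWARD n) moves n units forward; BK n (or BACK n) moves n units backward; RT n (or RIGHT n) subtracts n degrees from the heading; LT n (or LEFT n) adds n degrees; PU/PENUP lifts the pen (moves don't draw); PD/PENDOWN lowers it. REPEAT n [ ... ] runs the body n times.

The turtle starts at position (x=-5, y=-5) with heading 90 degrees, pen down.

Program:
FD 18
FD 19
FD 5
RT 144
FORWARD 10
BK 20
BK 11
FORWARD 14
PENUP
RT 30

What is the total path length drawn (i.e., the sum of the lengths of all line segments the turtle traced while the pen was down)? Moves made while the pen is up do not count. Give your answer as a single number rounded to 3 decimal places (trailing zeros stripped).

Executing turtle program step by step:
Start: pos=(-5,-5), heading=90, pen down
FD 18: (-5,-5) -> (-5,13) [heading=90, draw]
FD 19: (-5,13) -> (-5,32) [heading=90, draw]
FD 5: (-5,32) -> (-5,37) [heading=90, draw]
RT 144: heading 90 -> 306
FD 10: (-5,37) -> (0.878,28.91) [heading=306, draw]
BK 20: (0.878,28.91) -> (-10.878,45.09) [heading=306, draw]
BK 11: (-10.878,45.09) -> (-17.343,53.989) [heading=306, draw]
FD 14: (-17.343,53.989) -> (-9.114,42.663) [heading=306, draw]
PU: pen up
RT 30: heading 306 -> 276
Final: pos=(-9.114,42.663), heading=276, 7 segment(s) drawn

Segment lengths:
  seg 1: (-5,-5) -> (-5,13), length = 18
  seg 2: (-5,13) -> (-5,32), length = 19
  seg 3: (-5,32) -> (-5,37), length = 5
  seg 4: (-5,37) -> (0.878,28.91), length = 10
  seg 5: (0.878,28.91) -> (-10.878,45.09), length = 20
  seg 6: (-10.878,45.09) -> (-17.343,53.989), length = 11
  seg 7: (-17.343,53.989) -> (-9.114,42.663), length = 14
Total = 97

Answer: 97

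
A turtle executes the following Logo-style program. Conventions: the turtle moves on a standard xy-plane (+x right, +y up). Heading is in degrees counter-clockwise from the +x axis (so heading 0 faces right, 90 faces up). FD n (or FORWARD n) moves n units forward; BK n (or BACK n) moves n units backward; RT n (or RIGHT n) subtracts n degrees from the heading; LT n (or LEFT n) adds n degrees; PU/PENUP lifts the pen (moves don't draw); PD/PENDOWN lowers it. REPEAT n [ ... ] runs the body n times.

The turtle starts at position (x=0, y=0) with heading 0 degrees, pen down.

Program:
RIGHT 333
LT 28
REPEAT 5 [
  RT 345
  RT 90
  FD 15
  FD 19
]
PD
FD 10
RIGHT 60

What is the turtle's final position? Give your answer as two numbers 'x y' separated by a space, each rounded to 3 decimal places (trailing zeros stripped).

Executing turtle program step by step:
Start: pos=(0,0), heading=0, pen down
RT 333: heading 0 -> 27
LT 28: heading 27 -> 55
REPEAT 5 [
  -- iteration 1/5 --
  RT 345: heading 55 -> 70
  RT 90: heading 70 -> 340
  FD 15: (0,0) -> (14.095,-5.13) [heading=340, draw]
  FD 19: (14.095,-5.13) -> (31.95,-11.629) [heading=340, draw]
  -- iteration 2/5 --
  RT 345: heading 340 -> 355
  RT 90: heading 355 -> 265
  FD 15: (31.95,-11.629) -> (30.642,-26.572) [heading=265, draw]
  FD 19: (30.642,-26.572) -> (28.986,-45.499) [heading=265, draw]
  -- iteration 3/5 --
  RT 345: heading 265 -> 280
  RT 90: heading 280 -> 190
  FD 15: (28.986,-45.499) -> (14.214,-48.104) [heading=190, draw]
  FD 19: (14.214,-48.104) -> (-4.497,-51.403) [heading=190, draw]
  -- iteration 4/5 --
  RT 345: heading 190 -> 205
  RT 90: heading 205 -> 115
  FD 15: (-4.497,-51.403) -> (-10.836,-37.809) [heading=115, draw]
  FD 19: (-10.836,-37.809) -> (-18.866,-20.589) [heading=115, draw]
  -- iteration 5/5 --
  RT 345: heading 115 -> 130
  RT 90: heading 130 -> 40
  FD 15: (-18.866,-20.589) -> (-7.376,-10.947) [heading=40, draw]
  FD 19: (-7.376,-10.947) -> (7.179,1.266) [heading=40, draw]
]
PD: pen down
FD 10: (7.179,1.266) -> (14.84,7.694) [heading=40, draw]
RT 60: heading 40 -> 340
Final: pos=(14.84,7.694), heading=340, 11 segment(s) drawn

Answer: 14.84 7.694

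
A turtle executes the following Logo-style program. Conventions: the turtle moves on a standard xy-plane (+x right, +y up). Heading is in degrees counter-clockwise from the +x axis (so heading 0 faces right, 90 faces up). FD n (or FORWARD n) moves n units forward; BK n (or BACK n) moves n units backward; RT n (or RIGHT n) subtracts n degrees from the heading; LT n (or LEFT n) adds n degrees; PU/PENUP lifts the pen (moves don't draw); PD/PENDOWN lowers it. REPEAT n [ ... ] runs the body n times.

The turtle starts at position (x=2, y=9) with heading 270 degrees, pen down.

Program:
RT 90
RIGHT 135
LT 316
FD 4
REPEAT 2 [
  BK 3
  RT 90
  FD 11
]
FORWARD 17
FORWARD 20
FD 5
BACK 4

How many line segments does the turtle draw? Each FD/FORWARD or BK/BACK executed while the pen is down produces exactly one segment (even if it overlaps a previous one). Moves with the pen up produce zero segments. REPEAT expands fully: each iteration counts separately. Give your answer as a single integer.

Answer: 9

Derivation:
Executing turtle program step by step:
Start: pos=(2,9), heading=270, pen down
RT 90: heading 270 -> 180
RT 135: heading 180 -> 45
LT 316: heading 45 -> 1
FD 4: (2,9) -> (5.999,9.07) [heading=1, draw]
REPEAT 2 [
  -- iteration 1/2 --
  BK 3: (5.999,9.07) -> (3,9.017) [heading=1, draw]
  RT 90: heading 1 -> 271
  FD 11: (3,9.017) -> (3.192,-1.981) [heading=271, draw]
  -- iteration 2/2 --
  BK 3: (3.192,-1.981) -> (3.139,1.019) [heading=271, draw]
  RT 90: heading 271 -> 181
  FD 11: (3.139,1.019) -> (-7.859,0.827) [heading=181, draw]
]
FD 17: (-7.859,0.827) -> (-24.856,0.53) [heading=181, draw]
FD 20: (-24.856,0.53) -> (-44.853,0.181) [heading=181, draw]
FD 5: (-44.853,0.181) -> (-49.852,0.094) [heading=181, draw]
BK 4: (-49.852,0.094) -> (-45.853,0.164) [heading=181, draw]
Final: pos=(-45.853,0.164), heading=181, 9 segment(s) drawn
Segments drawn: 9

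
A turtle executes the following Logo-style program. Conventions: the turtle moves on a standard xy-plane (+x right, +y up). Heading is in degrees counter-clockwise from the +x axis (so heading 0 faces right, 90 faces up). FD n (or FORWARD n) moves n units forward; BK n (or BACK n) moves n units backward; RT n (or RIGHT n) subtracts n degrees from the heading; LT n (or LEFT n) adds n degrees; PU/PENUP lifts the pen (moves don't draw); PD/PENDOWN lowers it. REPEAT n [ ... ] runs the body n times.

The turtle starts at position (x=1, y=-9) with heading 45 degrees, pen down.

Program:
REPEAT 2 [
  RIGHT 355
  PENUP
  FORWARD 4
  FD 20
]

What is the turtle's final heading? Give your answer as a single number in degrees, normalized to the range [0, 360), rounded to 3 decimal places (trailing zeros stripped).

Answer: 55

Derivation:
Executing turtle program step by step:
Start: pos=(1,-9), heading=45, pen down
REPEAT 2 [
  -- iteration 1/2 --
  RT 355: heading 45 -> 50
  PU: pen up
  FD 4: (1,-9) -> (3.571,-5.936) [heading=50, move]
  FD 20: (3.571,-5.936) -> (16.427,9.385) [heading=50, move]
  -- iteration 2/2 --
  RT 355: heading 50 -> 55
  PU: pen up
  FD 4: (16.427,9.385) -> (18.721,12.662) [heading=55, move]
  FD 20: (18.721,12.662) -> (30.193,29.045) [heading=55, move]
]
Final: pos=(30.193,29.045), heading=55, 0 segment(s) drawn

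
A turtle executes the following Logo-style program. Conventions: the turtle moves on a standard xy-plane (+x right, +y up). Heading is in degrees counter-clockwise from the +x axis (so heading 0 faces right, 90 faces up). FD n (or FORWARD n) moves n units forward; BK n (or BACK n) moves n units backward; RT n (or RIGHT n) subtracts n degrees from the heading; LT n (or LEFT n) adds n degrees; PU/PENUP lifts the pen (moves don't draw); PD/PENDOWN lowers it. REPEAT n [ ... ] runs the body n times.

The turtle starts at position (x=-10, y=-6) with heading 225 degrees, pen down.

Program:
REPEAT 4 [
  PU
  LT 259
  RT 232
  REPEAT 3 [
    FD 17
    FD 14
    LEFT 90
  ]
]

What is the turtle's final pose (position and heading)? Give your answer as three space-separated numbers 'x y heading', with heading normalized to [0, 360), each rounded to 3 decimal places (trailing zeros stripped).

Answer: -28.369 -50.346 333

Derivation:
Executing turtle program step by step:
Start: pos=(-10,-6), heading=225, pen down
REPEAT 4 [
  -- iteration 1/4 --
  PU: pen up
  LT 259: heading 225 -> 124
  RT 232: heading 124 -> 252
  REPEAT 3 [
    -- iteration 1/3 --
    FD 17: (-10,-6) -> (-15.253,-22.168) [heading=252, move]
    FD 14: (-15.253,-22.168) -> (-19.58,-35.483) [heading=252, move]
    LT 90: heading 252 -> 342
    -- iteration 2/3 --
    FD 17: (-19.58,-35.483) -> (-3.412,-40.736) [heading=342, move]
    FD 14: (-3.412,-40.736) -> (9.903,-45.062) [heading=342, move]
    LT 90: heading 342 -> 72
    -- iteration 3/3 --
    FD 17: (9.903,-45.062) -> (15.157,-28.894) [heading=72, move]
    FD 14: (15.157,-28.894) -> (19.483,-15.58) [heading=72, move]
    LT 90: heading 72 -> 162
  ]
  -- iteration 2/4 --
  PU: pen up
  LT 259: heading 162 -> 61
  RT 232: heading 61 -> 189
  REPEAT 3 [
    -- iteration 1/3 --
    FD 17: (19.483,-15.58) -> (2.692,-18.239) [heading=189, move]
    FD 14: (2.692,-18.239) -> (-11.136,-20.429) [heading=189, move]
    LT 90: heading 189 -> 279
    -- iteration 2/3 --
    FD 17: (-11.136,-20.429) -> (-8.476,-37.22) [heading=279, move]
    FD 14: (-8.476,-37.22) -> (-6.286,-51.047) [heading=279, move]
    LT 90: heading 279 -> 9
    -- iteration 3/3 --
    FD 17: (-6.286,-51.047) -> (10.505,-48.388) [heading=9, move]
    FD 14: (10.505,-48.388) -> (24.332,-46.198) [heading=9, move]
    LT 90: heading 9 -> 99
  ]
  -- iteration 3/4 --
  PU: pen up
  LT 259: heading 99 -> 358
  RT 232: heading 358 -> 126
  REPEAT 3 [
    -- iteration 1/3 --
    FD 17: (24.332,-46.198) -> (14.34,-32.445) [heading=126, move]
    FD 14: (14.34,-32.445) -> (6.111,-21.118) [heading=126, move]
    LT 90: heading 126 -> 216
    -- iteration 2/3 --
    FD 17: (6.111,-21.118) -> (-7.642,-31.111) [heading=216, move]
    FD 14: (-7.642,-31.111) -> (-18.969,-39.34) [heading=216, move]
    LT 90: heading 216 -> 306
    -- iteration 3/3 --
    FD 17: (-18.969,-39.34) -> (-8.976,-53.093) [heading=306, move]
    FD 14: (-8.976,-53.093) -> (-0.747,-64.419) [heading=306, move]
    LT 90: heading 306 -> 36
  ]
  -- iteration 4/4 --
  PU: pen up
  LT 259: heading 36 -> 295
  RT 232: heading 295 -> 63
  REPEAT 3 [
    -- iteration 1/3 --
    FD 17: (-0.747,-64.419) -> (6.971,-49.272) [heading=63, move]
    FD 14: (6.971,-49.272) -> (13.326,-36.798) [heading=63, move]
    LT 90: heading 63 -> 153
    -- iteration 2/3 --
    FD 17: (13.326,-36.798) -> (-1.821,-29.08) [heading=153, move]
    FD 14: (-1.821,-29.08) -> (-14.295,-22.724) [heading=153, move]
    LT 90: heading 153 -> 243
    -- iteration 3/3 --
    FD 17: (-14.295,-22.724) -> (-22.013,-37.871) [heading=243, move]
    FD 14: (-22.013,-37.871) -> (-28.369,-50.346) [heading=243, move]
    LT 90: heading 243 -> 333
  ]
]
Final: pos=(-28.369,-50.346), heading=333, 0 segment(s) drawn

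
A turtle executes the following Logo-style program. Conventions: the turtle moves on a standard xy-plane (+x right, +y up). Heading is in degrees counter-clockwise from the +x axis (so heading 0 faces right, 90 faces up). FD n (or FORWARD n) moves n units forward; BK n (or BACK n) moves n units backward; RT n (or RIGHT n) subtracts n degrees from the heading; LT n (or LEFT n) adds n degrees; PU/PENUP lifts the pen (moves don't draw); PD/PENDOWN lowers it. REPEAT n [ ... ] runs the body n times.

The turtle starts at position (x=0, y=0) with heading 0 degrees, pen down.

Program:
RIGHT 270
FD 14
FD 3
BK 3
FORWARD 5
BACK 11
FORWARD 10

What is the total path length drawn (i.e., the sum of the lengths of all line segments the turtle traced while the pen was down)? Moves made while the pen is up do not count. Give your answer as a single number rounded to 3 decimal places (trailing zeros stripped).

Answer: 46

Derivation:
Executing turtle program step by step:
Start: pos=(0,0), heading=0, pen down
RT 270: heading 0 -> 90
FD 14: (0,0) -> (0,14) [heading=90, draw]
FD 3: (0,14) -> (0,17) [heading=90, draw]
BK 3: (0,17) -> (0,14) [heading=90, draw]
FD 5: (0,14) -> (0,19) [heading=90, draw]
BK 11: (0,19) -> (0,8) [heading=90, draw]
FD 10: (0,8) -> (0,18) [heading=90, draw]
Final: pos=(0,18), heading=90, 6 segment(s) drawn

Segment lengths:
  seg 1: (0,0) -> (0,14), length = 14
  seg 2: (0,14) -> (0,17), length = 3
  seg 3: (0,17) -> (0,14), length = 3
  seg 4: (0,14) -> (0,19), length = 5
  seg 5: (0,19) -> (0,8), length = 11
  seg 6: (0,8) -> (0,18), length = 10
Total = 46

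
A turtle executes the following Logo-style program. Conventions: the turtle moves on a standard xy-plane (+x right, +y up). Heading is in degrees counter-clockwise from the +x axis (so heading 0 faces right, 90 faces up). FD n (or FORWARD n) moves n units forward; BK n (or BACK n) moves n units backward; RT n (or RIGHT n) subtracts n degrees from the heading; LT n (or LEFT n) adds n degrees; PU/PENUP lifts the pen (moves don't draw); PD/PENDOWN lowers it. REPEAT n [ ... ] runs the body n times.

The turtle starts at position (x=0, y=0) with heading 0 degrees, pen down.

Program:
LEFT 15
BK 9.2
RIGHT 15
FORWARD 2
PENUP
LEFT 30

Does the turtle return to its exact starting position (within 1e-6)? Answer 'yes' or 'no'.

Executing turtle program step by step:
Start: pos=(0,0), heading=0, pen down
LT 15: heading 0 -> 15
BK 9.2: (0,0) -> (-8.887,-2.381) [heading=15, draw]
RT 15: heading 15 -> 0
FD 2: (-8.887,-2.381) -> (-6.887,-2.381) [heading=0, draw]
PU: pen up
LT 30: heading 0 -> 30
Final: pos=(-6.887,-2.381), heading=30, 2 segment(s) drawn

Start position: (0, 0)
Final position: (-6.887, -2.381)
Distance = 7.287; >= 1e-6 -> NOT closed

Answer: no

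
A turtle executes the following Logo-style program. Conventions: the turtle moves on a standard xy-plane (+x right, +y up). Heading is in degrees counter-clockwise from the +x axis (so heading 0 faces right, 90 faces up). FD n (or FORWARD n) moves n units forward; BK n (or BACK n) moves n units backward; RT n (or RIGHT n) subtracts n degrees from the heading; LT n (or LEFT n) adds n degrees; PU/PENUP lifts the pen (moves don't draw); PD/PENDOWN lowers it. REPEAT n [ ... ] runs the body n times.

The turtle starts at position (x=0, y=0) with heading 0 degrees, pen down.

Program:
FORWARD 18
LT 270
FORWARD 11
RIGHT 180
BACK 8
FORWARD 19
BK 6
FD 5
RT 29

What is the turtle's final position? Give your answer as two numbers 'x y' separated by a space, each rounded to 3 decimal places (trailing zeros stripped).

Answer: 18 -1

Derivation:
Executing turtle program step by step:
Start: pos=(0,0), heading=0, pen down
FD 18: (0,0) -> (18,0) [heading=0, draw]
LT 270: heading 0 -> 270
FD 11: (18,0) -> (18,-11) [heading=270, draw]
RT 180: heading 270 -> 90
BK 8: (18,-11) -> (18,-19) [heading=90, draw]
FD 19: (18,-19) -> (18,0) [heading=90, draw]
BK 6: (18,0) -> (18,-6) [heading=90, draw]
FD 5: (18,-6) -> (18,-1) [heading=90, draw]
RT 29: heading 90 -> 61
Final: pos=(18,-1), heading=61, 6 segment(s) drawn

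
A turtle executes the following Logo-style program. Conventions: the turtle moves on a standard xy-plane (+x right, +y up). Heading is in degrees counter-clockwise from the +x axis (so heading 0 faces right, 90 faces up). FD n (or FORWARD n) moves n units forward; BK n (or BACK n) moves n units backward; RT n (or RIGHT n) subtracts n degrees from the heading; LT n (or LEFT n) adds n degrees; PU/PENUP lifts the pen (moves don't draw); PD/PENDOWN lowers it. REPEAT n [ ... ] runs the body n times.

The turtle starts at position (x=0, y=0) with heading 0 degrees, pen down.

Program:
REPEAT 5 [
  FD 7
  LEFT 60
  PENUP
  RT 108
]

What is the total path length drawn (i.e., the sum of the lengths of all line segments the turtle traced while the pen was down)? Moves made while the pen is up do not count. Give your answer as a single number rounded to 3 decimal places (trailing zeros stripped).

Executing turtle program step by step:
Start: pos=(0,0), heading=0, pen down
REPEAT 5 [
  -- iteration 1/5 --
  FD 7: (0,0) -> (7,0) [heading=0, draw]
  LT 60: heading 0 -> 60
  PU: pen up
  RT 108: heading 60 -> 312
  -- iteration 2/5 --
  FD 7: (7,0) -> (11.684,-5.202) [heading=312, move]
  LT 60: heading 312 -> 12
  PU: pen up
  RT 108: heading 12 -> 264
  -- iteration 3/5 --
  FD 7: (11.684,-5.202) -> (10.952,-12.164) [heading=264, move]
  LT 60: heading 264 -> 324
  PU: pen up
  RT 108: heading 324 -> 216
  -- iteration 4/5 --
  FD 7: (10.952,-12.164) -> (5.289,-16.278) [heading=216, move]
  LT 60: heading 216 -> 276
  PU: pen up
  RT 108: heading 276 -> 168
  -- iteration 5/5 --
  FD 7: (5.289,-16.278) -> (-1.558,-14.823) [heading=168, move]
  LT 60: heading 168 -> 228
  PU: pen up
  RT 108: heading 228 -> 120
]
Final: pos=(-1.558,-14.823), heading=120, 1 segment(s) drawn

Segment lengths:
  seg 1: (0,0) -> (7,0), length = 7
Total = 7

Answer: 7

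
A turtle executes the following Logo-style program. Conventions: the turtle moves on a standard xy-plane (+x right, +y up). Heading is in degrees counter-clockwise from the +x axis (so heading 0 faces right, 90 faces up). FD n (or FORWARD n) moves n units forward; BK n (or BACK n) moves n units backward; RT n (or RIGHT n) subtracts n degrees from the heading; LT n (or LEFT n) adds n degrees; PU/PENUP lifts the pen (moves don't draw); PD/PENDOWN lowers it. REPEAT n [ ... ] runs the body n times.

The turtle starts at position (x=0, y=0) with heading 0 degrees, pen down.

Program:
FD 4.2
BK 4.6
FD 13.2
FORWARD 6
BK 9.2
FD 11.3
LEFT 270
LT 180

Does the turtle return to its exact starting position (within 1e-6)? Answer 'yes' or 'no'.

Answer: no

Derivation:
Executing turtle program step by step:
Start: pos=(0,0), heading=0, pen down
FD 4.2: (0,0) -> (4.2,0) [heading=0, draw]
BK 4.6: (4.2,0) -> (-0.4,0) [heading=0, draw]
FD 13.2: (-0.4,0) -> (12.8,0) [heading=0, draw]
FD 6: (12.8,0) -> (18.8,0) [heading=0, draw]
BK 9.2: (18.8,0) -> (9.6,0) [heading=0, draw]
FD 11.3: (9.6,0) -> (20.9,0) [heading=0, draw]
LT 270: heading 0 -> 270
LT 180: heading 270 -> 90
Final: pos=(20.9,0), heading=90, 6 segment(s) drawn

Start position: (0, 0)
Final position: (20.9, 0)
Distance = 20.9; >= 1e-6 -> NOT closed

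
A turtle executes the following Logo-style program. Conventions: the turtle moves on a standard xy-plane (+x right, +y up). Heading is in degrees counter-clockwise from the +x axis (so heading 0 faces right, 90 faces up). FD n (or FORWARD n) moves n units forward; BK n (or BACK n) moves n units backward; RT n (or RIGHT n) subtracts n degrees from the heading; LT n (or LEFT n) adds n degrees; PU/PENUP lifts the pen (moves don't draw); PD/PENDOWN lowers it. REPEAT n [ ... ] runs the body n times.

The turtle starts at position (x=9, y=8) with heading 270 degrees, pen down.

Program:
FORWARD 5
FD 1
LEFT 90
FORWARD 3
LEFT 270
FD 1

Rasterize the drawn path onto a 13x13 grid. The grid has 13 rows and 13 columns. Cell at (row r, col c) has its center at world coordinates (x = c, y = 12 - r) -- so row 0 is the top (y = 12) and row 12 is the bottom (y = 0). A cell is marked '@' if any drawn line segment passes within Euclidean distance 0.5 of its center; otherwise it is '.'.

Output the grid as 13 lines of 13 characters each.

Answer: .............
.............
.............
.............
.........@...
.........@...
.........@...
.........@...
.........@...
.........@...
.........@@@@
............@
.............

Derivation:
Segment 0: (9,8) -> (9,3)
Segment 1: (9,3) -> (9,2)
Segment 2: (9,2) -> (12,2)
Segment 3: (12,2) -> (12,1)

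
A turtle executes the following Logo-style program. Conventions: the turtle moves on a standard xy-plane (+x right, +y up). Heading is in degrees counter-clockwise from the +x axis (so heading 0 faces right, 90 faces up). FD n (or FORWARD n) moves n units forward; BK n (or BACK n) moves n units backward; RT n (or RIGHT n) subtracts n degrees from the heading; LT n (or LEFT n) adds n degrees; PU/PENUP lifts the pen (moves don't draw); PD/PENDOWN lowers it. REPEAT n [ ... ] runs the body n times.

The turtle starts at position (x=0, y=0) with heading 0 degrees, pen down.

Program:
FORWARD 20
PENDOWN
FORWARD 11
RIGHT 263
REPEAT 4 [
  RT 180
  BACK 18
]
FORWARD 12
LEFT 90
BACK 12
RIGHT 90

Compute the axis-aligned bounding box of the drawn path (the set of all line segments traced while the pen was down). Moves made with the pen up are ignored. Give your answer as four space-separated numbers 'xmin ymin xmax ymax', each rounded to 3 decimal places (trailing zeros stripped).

Executing turtle program step by step:
Start: pos=(0,0), heading=0, pen down
FD 20: (0,0) -> (20,0) [heading=0, draw]
PD: pen down
FD 11: (20,0) -> (31,0) [heading=0, draw]
RT 263: heading 0 -> 97
REPEAT 4 [
  -- iteration 1/4 --
  RT 180: heading 97 -> 277
  BK 18: (31,0) -> (28.806,17.866) [heading=277, draw]
  -- iteration 2/4 --
  RT 180: heading 277 -> 97
  BK 18: (28.806,17.866) -> (31,0) [heading=97, draw]
  -- iteration 3/4 --
  RT 180: heading 97 -> 277
  BK 18: (31,0) -> (28.806,17.866) [heading=277, draw]
  -- iteration 4/4 --
  RT 180: heading 277 -> 97
  BK 18: (28.806,17.866) -> (31,0) [heading=97, draw]
]
FD 12: (31,0) -> (29.538,11.911) [heading=97, draw]
LT 90: heading 97 -> 187
BK 12: (29.538,11.911) -> (41.448,13.373) [heading=187, draw]
RT 90: heading 187 -> 97
Final: pos=(41.448,13.373), heading=97, 8 segment(s) drawn

Segment endpoints: x in {0, 20, 28.806, 28.806, 29.538, 31, 31, 41.448}, y in {0, 0, 11.911, 13.373, 17.866, 17.866}
xmin=0, ymin=0, xmax=41.448, ymax=17.866

Answer: 0 0 41.448 17.866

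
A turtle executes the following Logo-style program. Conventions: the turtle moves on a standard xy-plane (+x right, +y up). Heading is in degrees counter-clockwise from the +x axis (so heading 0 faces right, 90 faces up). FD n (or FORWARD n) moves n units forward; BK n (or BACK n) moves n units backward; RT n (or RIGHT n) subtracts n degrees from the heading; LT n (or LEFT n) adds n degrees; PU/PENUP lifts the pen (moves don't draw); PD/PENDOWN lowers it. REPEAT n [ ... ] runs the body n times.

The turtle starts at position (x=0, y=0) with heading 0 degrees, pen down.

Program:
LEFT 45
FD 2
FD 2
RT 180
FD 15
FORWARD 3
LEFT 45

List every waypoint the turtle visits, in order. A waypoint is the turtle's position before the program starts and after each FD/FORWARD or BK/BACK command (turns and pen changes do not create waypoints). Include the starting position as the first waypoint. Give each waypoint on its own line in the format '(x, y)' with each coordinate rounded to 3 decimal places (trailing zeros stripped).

Answer: (0, 0)
(1.414, 1.414)
(2.828, 2.828)
(-7.778, -7.778)
(-9.899, -9.899)

Derivation:
Executing turtle program step by step:
Start: pos=(0,0), heading=0, pen down
LT 45: heading 0 -> 45
FD 2: (0,0) -> (1.414,1.414) [heading=45, draw]
FD 2: (1.414,1.414) -> (2.828,2.828) [heading=45, draw]
RT 180: heading 45 -> 225
FD 15: (2.828,2.828) -> (-7.778,-7.778) [heading=225, draw]
FD 3: (-7.778,-7.778) -> (-9.899,-9.899) [heading=225, draw]
LT 45: heading 225 -> 270
Final: pos=(-9.899,-9.899), heading=270, 4 segment(s) drawn
Waypoints (5 total):
(0, 0)
(1.414, 1.414)
(2.828, 2.828)
(-7.778, -7.778)
(-9.899, -9.899)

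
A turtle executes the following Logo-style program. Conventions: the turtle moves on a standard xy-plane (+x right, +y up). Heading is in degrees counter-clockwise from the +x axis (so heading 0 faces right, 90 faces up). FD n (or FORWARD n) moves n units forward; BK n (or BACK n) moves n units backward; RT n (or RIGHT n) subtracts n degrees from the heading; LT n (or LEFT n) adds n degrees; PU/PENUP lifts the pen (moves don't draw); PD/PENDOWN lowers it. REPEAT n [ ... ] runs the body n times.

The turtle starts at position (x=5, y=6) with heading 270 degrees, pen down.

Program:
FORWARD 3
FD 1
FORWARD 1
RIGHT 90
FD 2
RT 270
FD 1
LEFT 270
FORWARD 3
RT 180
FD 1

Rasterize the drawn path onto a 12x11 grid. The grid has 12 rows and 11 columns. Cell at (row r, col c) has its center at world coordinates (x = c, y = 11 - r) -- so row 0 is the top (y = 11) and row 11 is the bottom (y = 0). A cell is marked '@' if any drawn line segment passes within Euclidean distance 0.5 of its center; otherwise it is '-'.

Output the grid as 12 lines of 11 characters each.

Segment 0: (5,6) -> (5,3)
Segment 1: (5,3) -> (5,2)
Segment 2: (5,2) -> (5,1)
Segment 3: (5,1) -> (3,1)
Segment 4: (3,1) -> (3,0)
Segment 5: (3,0) -> (-0,0)
Segment 6: (-0,0) -> (1,0)

Answer: -----------
-----------
-----------
-----------
-----------
-----@-----
-----@-----
-----@-----
-----@-----
-----@-----
---@@@-----
@@@@-------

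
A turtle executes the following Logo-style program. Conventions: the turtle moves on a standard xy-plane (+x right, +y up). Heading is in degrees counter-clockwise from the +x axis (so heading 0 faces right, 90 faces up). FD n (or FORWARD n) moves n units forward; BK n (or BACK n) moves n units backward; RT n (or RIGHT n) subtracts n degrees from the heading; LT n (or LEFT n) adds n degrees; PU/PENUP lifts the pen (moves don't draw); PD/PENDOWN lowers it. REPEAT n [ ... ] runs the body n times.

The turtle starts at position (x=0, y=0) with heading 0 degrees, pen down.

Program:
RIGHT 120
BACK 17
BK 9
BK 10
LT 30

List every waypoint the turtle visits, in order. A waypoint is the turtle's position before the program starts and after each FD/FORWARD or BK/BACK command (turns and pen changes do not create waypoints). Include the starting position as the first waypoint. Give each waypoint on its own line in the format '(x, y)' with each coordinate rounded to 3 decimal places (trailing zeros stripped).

Executing turtle program step by step:
Start: pos=(0,0), heading=0, pen down
RT 120: heading 0 -> 240
BK 17: (0,0) -> (8.5,14.722) [heading=240, draw]
BK 9: (8.5,14.722) -> (13,22.517) [heading=240, draw]
BK 10: (13,22.517) -> (18,31.177) [heading=240, draw]
LT 30: heading 240 -> 270
Final: pos=(18,31.177), heading=270, 3 segment(s) drawn
Waypoints (4 total):
(0, 0)
(8.5, 14.722)
(13, 22.517)
(18, 31.177)

Answer: (0, 0)
(8.5, 14.722)
(13, 22.517)
(18, 31.177)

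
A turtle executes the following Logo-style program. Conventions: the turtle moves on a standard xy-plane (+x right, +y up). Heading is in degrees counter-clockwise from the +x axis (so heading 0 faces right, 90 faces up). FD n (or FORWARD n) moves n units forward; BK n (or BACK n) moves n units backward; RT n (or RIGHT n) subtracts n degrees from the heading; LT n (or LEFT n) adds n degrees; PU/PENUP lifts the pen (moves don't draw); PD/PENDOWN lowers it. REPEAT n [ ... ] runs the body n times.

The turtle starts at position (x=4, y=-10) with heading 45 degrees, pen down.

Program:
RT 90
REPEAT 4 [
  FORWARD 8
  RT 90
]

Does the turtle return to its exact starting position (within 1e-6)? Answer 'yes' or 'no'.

Executing turtle program step by step:
Start: pos=(4,-10), heading=45, pen down
RT 90: heading 45 -> 315
REPEAT 4 [
  -- iteration 1/4 --
  FD 8: (4,-10) -> (9.657,-15.657) [heading=315, draw]
  RT 90: heading 315 -> 225
  -- iteration 2/4 --
  FD 8: (9.657,-15.657) -> (4,-21.314) [heading=225, draw]
  RT 90: heading 225 -> 135
  -- iteration 3/4 --
  FD 8: (4,-21.314) -> (-1.657,-15.657) [heading=135, draw]
  RT 90: heading 135 -> 45
  -- iteration 4/4 --
  FD 8: (-1.657,-15.657) -> (4,-10) [heading=45, draw]
  RT 90: heading 45 -> 315
]
Final: pos=(4,-10), heading=315, 4 segment(s) drawn

Start position: (4, -10)
Final position: (4, -10)
Distance = 0; < 1e-6 -> CLOSED

Answer: yes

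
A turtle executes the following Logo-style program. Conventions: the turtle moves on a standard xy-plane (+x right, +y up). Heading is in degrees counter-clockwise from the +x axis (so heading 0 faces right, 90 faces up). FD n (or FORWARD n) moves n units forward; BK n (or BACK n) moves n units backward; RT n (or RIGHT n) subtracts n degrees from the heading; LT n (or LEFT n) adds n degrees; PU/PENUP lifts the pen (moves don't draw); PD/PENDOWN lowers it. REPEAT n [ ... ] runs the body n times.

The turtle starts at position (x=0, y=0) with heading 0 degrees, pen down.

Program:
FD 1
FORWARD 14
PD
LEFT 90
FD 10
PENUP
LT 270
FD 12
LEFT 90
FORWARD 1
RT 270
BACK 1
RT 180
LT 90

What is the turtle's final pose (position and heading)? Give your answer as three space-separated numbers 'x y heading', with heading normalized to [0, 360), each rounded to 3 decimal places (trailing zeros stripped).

Executing turtle program step by step:
Start: pos=(0,0), heading=0, pen down
FD 1: (0,0) -> (1,0) [heading=0, draw]
FD 14: (1,0) -> (15,0) [heading=0, draw]
PD: pen down
LT 90: heading 0 -> 90
FD 10: (15,0) -> (15,10) [heading=90, draw]
PU: pen up
LT 270: heading 90 -> 0
FD 12: (15,10) -> (27,10) [heading=0, move]
LT 90: heading 0 -> 90
FD 1: (27,10) -> (27,11) [heading=90, move]
RT 270: heading 90 -> 180
BK 1: (27,11) -> (28,11) [heading=180, move]
RT 180: heading 180 -> 0
LT 90: heading 0 -> 90
Final: pos=(28,11), heading=90, 3 segment(s) drawn

Answer: 28 11 90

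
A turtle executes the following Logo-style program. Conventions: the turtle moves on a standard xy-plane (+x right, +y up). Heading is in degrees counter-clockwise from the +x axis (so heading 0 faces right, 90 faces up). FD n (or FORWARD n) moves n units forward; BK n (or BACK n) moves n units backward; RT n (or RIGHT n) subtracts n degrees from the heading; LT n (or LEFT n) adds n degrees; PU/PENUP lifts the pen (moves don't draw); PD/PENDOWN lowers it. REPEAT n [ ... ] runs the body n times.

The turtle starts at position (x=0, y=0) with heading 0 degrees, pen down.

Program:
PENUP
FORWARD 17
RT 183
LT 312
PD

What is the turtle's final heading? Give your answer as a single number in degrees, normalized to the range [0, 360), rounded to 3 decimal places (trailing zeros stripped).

Answer: 129

Derivation:
Executing turtle program step by step:
Start: pos=(0,0), heading=0, pen down
PU: pen up
FD 17: (0,0) -> (17,0) [heading=0, move]
RT 183: heading 0 -> 177
LT 312: heading 177 -> 129
PD: pen down
Final: pos=(17,0), heading=129, 0 segment(s) drawn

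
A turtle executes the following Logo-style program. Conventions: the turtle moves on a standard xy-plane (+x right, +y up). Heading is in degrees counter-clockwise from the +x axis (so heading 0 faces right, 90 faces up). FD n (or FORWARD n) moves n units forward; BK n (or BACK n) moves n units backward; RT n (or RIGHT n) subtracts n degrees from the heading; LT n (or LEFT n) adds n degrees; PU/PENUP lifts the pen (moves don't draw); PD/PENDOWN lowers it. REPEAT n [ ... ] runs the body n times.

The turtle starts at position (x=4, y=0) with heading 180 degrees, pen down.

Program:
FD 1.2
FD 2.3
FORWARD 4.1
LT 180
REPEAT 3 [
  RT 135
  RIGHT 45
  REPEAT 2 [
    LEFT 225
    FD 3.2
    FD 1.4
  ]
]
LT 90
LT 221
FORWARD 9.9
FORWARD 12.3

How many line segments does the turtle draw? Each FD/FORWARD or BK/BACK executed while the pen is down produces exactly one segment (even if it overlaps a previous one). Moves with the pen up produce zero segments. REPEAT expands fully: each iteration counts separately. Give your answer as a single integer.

Answer: 17

Derivation:
Executing turtle program step by step:
Start: pos=(4,0), heading=180, pen down
FD 1.2: (4,0) -> (2.8,0) [heading=180, draw]
FD 2.3: (2.8,0) -> (0.5,0) [heading=180, draw]
FD 4.1: (0.5,0) -> (-3.6,0) [heading=180, draw]
LT 180: heading 180 -> 0
REPEAT 3 [
  -- iteration 1/3 --
  RT 135: heading 0 -> 225
  RT 45: heading 225 -> 180
  REPEAT 2 [
    -- iteration 1/2 --
    LT 225: heading 180 -> 45
    FD 3.2: (-3.6,0) -> (-1.337,2.263) [heading=45, draw]
    FD 1.4: (-1.337,2.263) -> (-0.347,3.253) [heading=45, draw]
    -- iteration 2/2 --
    LT 225: heading 45 -> 270
    FD 3.2: (-0.347,3.253) -> (-0.347,0.053) [heading=270, draw]
    FD 1.4: (-0.347,0.053) -> (-0.347,-1.347) [heading=270, draw]
  ]
  -- iteration 2/3 --
  RT 135: heading 270 -> 135
  RT 45: heading 135 -> 90
  REPEAT 2 [
    -- iteration 1/2 --
    LT 225: heading 90 -> 315
    FD 3.2: (-0.347,-1.347) -> (1.915,-3.61) [heading=315, draw]
    FD 1.4: (1.915,-3.61) -> (2.905,-4.6) [heading=315, draw]
    -- iteration 2/2 --
    LT 225: heading 315 -> 180
    FD 3.2: (2.905,-4.6) -> (-0.295,-4.6) [heading=180, draw]
    FD 1.4: (-0.295,-4.6) -> (-1.695,-4.6) [heading=180, draw]
  ]
  -- iteration 3/3 --
  RT 135: heading 180 -> 45
  RT 45: heading 45 -> 0
  REPEAT 2 [
    -- iteration 1/2 --
    LT 225: heading 0 -> 225
    FD 3.2: (-1.695,-4.6) -> (-3.957,-6.863) [heading=225, draw]
    FD 1.4: (-3.957,-6.863) -> (-4.947,-7.853) [heading=225, draw]
    -- iteration 2/2 --
    LT 225: heading 225 -> 90
    FD 3.2: (-4.947,-7.853) -> (-4.947,-4.653) [heading=90, draw]
    FD 1.4: (-4.947,-4.653) -> (-4.947,-3.253) [heading=90, draw]
  ]
]
LT 90: heading 90 -> 180
LT 221: heading 180 -> 41
FD 9.9: (-4.947,-3.253) -> (2.524,3.242) [heading=41, draw]
FD 12.3: (2.524,3.242) -> (11.807,11.312) [heading=41, draw]
Final: pos=(11.807,11.312), heading=41, 17 segment(s) drawn
Segments drawn: 17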